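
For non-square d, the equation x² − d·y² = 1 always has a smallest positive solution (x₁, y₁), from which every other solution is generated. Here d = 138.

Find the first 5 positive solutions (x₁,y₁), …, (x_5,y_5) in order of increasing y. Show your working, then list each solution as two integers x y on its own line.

47 4
4417 376
415151 35340
39019777 3321584
3667443887 312193556

d=138: √d = [11; 1,2,1,22] (ℓ=4, even), read p_3/q_3
step 0: (11, 1)  from 11·(1,0) + (0,1)
step 1: (12, 1)  from 1·(11,1) + (1,0)
step 2: (35, 3)  from 2·(12,1) + (11,1)
step 3: (47, 4)  from 1·(35,3) + (12,1)
(x₁, y₁) = (47, 4);  47² − 138·4² = 1 ✓
(x_2, y_2) = (47·47 + 138·4·4, 47·4 + 4·47) = (4417, 376)
(x_3, y_3) = (47·4417 + 138·4·376, 47·376 + 4·4417) = (415151, 35340)
(x_4, y_4) = (47·415151 + 138·4·35340, 47·35340 + 4·415151) = (39019777, 3321584)
(x_5, y_5) = (47·39019777 + 138·4·3321584, 47·3321584 + 4·39019777) = (3667443887, 312193556)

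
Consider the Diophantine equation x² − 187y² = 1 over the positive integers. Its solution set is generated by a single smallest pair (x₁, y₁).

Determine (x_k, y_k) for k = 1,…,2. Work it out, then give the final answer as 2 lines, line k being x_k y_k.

[13; 1,2,13,2,1,26] for √187; ℓ=6 ⇒ convergent index 5
i=0: a=13 ⇒ p=13, q=1
i=1: a=1 ⇒ p=14, q=1
i=2: a=2 ⇒ p=41, q=3
i=3: a=13 ⇒ p=547, q=40
i=4: a=2 ⇒ p=1135, q=83
i=5: a=1 ⇒ p=1682, q=123
fundamental: x₁=1682, y₁=123  (since 2829124 − 187·15129 = 1)
(1682+123√187)^2 = 5658247 + 413772√187

1682 123
5658247 413772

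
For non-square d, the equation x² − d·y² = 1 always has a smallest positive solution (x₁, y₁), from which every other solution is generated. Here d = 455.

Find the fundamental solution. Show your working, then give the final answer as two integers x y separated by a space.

64 3

d=455: √d = [21; 3,42] (ℓ=2, even), read p_1/q_1
step 0: (21, 1)  from 21·(1,0) + (0,1)
step 1: (64, 3)  from 3·(21,1) + (1,0)
(x₁, y₁) = (64, 3);  64² − 455·3² = 1 ✓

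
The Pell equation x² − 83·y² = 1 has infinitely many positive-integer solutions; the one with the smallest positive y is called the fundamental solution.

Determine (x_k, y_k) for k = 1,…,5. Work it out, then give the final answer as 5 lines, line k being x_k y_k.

d=83: √d = [9; 9,18] (ℓ=2, even), read p_1/q_1
a_0=9:  p_0=9·1+0=9,  q_0=9·0+1=1
a_1=9:  p_1=9·9+1=82,  q_1=9·1+0=9
fundamental: x₁=82, y₁=9  (since 6724 − 83·81 = 1)
k=2:  x_2 = 82·82+83·9·9 = 13447,  y_2 = 82·9+9·82 = 1476
k=3:  x_3 = 82·13447+83·9·1476 = 2205226,  y_3 = 82·1476+9·13447 = 242055
k=4:  x_4 = 82·2205226+83·9·242055 = 361643617,  y_4 = 82·242055+9·2205226 = 39695544
k=5:  x_5 = 82·361643617+83·9·39695544 = 59307347962,  y_5 = 82·39695544+9·361643617 = 6509827161

82 9
13447 1476
2205226 242055
361643617 39695544
59307347962 6509827161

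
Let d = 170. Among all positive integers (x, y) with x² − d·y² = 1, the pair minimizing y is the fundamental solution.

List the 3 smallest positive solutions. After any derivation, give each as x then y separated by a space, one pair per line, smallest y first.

339 26
229841 17628
155831859 11951758

[13; 26] for √170; ℓ=1 ⇒ convergent index 1
step 0: (13, 1)  from 13·(1,0) + (0,1)
step 1: (339, 26)  from 26·(13,1) + (1,0)
fundamental: x₁=339, y₁=26  (since 114921 − 170·676 = 1)
(339+26√170)^2 = 229841 + 17628√170
(339+26√170)^3 = 155831859 + 11951758√170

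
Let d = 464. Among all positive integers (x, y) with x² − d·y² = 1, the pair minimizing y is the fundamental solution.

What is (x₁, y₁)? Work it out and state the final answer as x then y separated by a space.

d=464: √d = [21; 1,1,5,1,1,1,5,1,1,42] (ℓ=10, even), read p_9/q_9
a_0=21:  p_0=21·1+0=21,  q_0=21·0+1=1
a_1=1:  p_1=1·21+1=22,  q_1=1·1+0=1
a_2=1:  p_2=1·22+21=43,  q_2=1·1+1=2
a_3=5:  p_3=5·43+22=237,  q_3=5·2+1=11
…
a_5=1:  p_5=1·280+237=517,  q_5=1·13+11=24
…
a_7=5:  p_7=5·797+517=4502,  q_7=5·37+24=209
a_8=1:  p_8=1·4502+797=5299,  q_8=1·209+37=246
a_9=1:  p_9=1·5299+4502=9801,  q_9=1·246+209=455
→ (9801, 455).  Check: 9801²=96059601, 464·455²=96059600, difference 1.

9801 455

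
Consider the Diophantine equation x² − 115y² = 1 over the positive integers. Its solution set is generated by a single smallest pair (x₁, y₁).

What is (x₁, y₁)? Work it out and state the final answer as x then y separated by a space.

1126 105

√115 → a₀=10, period (1,2,1,1,1,1,1,2,1,20); ℓ=10 even so k=9
a_0=10:  p_0=10·1+0=10,  q_0=10·0+1=1
a_1=1:  p_1=1·10+1=11,  q_1=1·1+0=1
a_2=2:  p_2=2·11+10=32,  q_2=2·1+1=3
…
a_8=2:  p_8=2·311+193=815,  q_8=2·29+18=76
a_9=1:  p_9=1·815+311=1126,  q_9=1·76+29=105
(x₁, y₁) = (1126, 105);  1126² − 115·105² = 1 ✓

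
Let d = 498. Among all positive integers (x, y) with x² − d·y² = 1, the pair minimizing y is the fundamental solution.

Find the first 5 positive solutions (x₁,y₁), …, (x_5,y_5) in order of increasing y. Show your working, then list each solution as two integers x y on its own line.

179777 8056
64639539457 2896567024
23241404969742401 1041472259739240
8356540122426119709697 374465516875386131936
3004627427155559641130652737 134640574453571113022377304

√498 → a₀=22, period (3,6,22,6,3,44); ℓ=6 even so k=5
k=0  a_k=22  p_k/q_k = 22/1
k=1  a_k=3  p_k/q_k = 67/3
…
k=4  a_k=6  p_k/q_k = 56794/2545
k=5  a_k=3  p_k/q_k = 179777/8056
fundamental: x₁=179777, y₁=8056  (since 32319769729 − 498·64899136 = 1)
n=2: (179777,8056)∘(179777,8056) = (179777·179777+498·8056·8056, 179777·8056+8056·179777) = (64639539457,2896567024)
n=3: (64639539457,2896567024)∘(179777,8056) = (179777·64639539457+498·8056·2896567024, 179777·2896567024+8056·64639539457) = (23241404969742401,1041472259739240)
n=4: (23241404969742401,1041472259739240)∘(179777,8056) = (179777·23241404969742401+498·8056·1041472259739240, 179777·1041472259739240+8056·23241404969742401) = (8356540122426119709697,374465516875386131936)
n=5: (8356540122426119709697,374465516875386131936)∘(179777,8056) = (179777·8356540122426119709697+498·8056·374465516875386131936, 179777·374465516875386131936+8056·8356540122426119709697) = (3004627427155559641130652737,134640574453571113022377304)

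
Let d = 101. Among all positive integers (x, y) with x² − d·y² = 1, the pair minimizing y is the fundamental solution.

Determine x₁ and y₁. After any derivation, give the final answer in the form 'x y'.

201 20

d=101: √d = [10; 20] (ℓ=1, odd), read p_1/q_1
a_0=10:  p_0=10·1+0=10,  q_0=10·0+1=1
a_1=20:  p_1=20·10+1=201,  q_1=20·1+0=20
→ (201, 20).  Check: 201²=40401, 101·20²=40400, difference 1.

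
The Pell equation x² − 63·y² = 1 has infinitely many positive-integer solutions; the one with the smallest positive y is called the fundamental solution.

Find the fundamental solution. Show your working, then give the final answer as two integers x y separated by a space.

8 1

√63 = [7; 1,14, …], period ℓ=2 (even) → k=1
k=0  a_k=7  p_k/q_k = 7/1
k=1  a_k=1  p_k/q_k = 8/1
fundamental: x₁=8, y₁=1  (since 64 − 63·1 = 1)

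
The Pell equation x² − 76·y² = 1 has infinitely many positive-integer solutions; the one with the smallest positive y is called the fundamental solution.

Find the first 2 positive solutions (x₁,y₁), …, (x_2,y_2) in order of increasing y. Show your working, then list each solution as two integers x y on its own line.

57799 6630
6681448801 766414740

√76 → a₀=8, period (1,2,1,1,5,4,5,1,1,2,1,16); ℓ=12 even so k=11
k=0  a_k=8  p_k/q_k = 8/1
…
k=10  a_k=2  p_k/q_k = 41488/4759
k=11  a_k=1  p_k/q_k = 57799/6630
→ (57799, 6630).  Check: 57799²=3340724401, 76·6630²=3340724400, difference 1.
n=2: (57799,6630)∘(57799,6630) = (57799·57799+76·6630·6630, 57799·6630+6630·57799) = (6681448801,766414740)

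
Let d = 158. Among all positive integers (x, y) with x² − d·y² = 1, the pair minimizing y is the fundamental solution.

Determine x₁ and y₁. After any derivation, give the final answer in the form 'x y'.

7743 616

√158 → a₀=12, period (1,1,3,12,3,1,1,24); ℓ=8 even so k=7
step 0: (12, 1)  from 12·(1,0) + (0,1)
…
step 4: (1081, 86)  from 12·(88,7) + (25,2)
step 5: (3331, 265)  from 3·(1081,86) + (88,7)
step 6: (4412, 351)  from 1·(3331,265) + (1081,86)
step 7: (7743, 616)  from 1·(4412,351) + (3331,265)
→ (7743, 616).  Check: 7743²=59954049, 158·616²=59954048, difference 1.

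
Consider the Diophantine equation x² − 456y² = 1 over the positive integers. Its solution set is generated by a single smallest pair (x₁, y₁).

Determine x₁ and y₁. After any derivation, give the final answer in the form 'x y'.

d=456: √d = [21; 2,1,4,1,2,42] (ℓ=6, even), read p_5/q_5
k=0  a_k=21  p_k/q_k = 21/1
…
k=3  a_k=4  p_k/q_k = 299/14
k=4  a_k=1  p_k/q_k = 363/17
k=5  a_k=2  p_k/q_k = 1025/48
→ (1025, 48).  Check: 1025²=1050625, 456·48²=1050624, difference 1.

1025 48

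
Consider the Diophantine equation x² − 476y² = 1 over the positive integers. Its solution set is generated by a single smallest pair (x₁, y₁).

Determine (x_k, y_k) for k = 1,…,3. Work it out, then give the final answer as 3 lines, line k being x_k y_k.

[21; 1,4,2,10,2,4,1,42] for √476; ℓ=8 ⇒ convergent index 7
a_0=21:  p_0=21·1+0=21,  q_0=21·0+1=1
a_1=1:  p_1=1·21+1=22,  q_1=1·1+0=1
…
a_3=2:  p_3=2·109+22=240,  q_3=2·5+1=11
a_4=10:  p_4=10·240+109=2509,  q_4=10·11+5=115
…
a_6=4:  p_6=4·5258+2509=23541,  q_6=4·241+115=1079
a_7=1:  p_7=1·23541+5258=28799,  q_7=1·1079+241=1320
fundamental: x₁=28799, y₁=1320  (since 829382401 − 476·1742400 = 1)
n=2: (28799,1320)∘(28799,1320) = (28799·28799+476·1320·1320, 28799·1320+1320·28799) = (1658764801,76029360)
n=3: (1658764801,76029360)∘(28799,1320) = (28799·1658764801+476·1320·76029360, 28799·76029360+1320·1658764801) = (95541534979199,4379139075960)

28799 1320
1658764801 76029360
95541534979199 4379139075960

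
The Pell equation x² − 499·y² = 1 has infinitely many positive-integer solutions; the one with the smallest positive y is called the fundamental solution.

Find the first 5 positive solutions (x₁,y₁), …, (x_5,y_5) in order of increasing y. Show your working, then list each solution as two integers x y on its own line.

4490 201
40320199 1804980
362075382530 16208720199
3251436894799201 145554305582040
29197902953221442450 1307077647917999001

√499 → a₀=22, period (2,1,21,1,2,44); ℓ=6 even so k=5
i=0: a=22 ⇒ p=22, q=1
i=1: a=2 ⇒ p=45, q=2
…
i=4: a=1 ⇒ p=1519, q=68
i=5: a=2 ⇒ p=4490, q=201
(x₁, y₁) = (4490, 201);  4490² − 499·201² = 1 ✓
k=2:  x_2 = 4490·4490+499·201·201 = 40320199,  y_2 = 4490·201+201·4490 = 1804980
k=3:  x_3 = 4490·40320199+499·201·1804980 = 362075382530,  y_3 = 4490·1804980+201·40320199 = 16208720199
k=4:  x_4 = 4490·362075382530+499·201·16208720199 = 3251436894799201,  y_4 = 4490·16208720199+201·362075382530 = 145554305582040
k=5:  x_5 = 4490·3251436894799201+499·201·145554305582040 = 29197902953221442450,  y_5 = 4490·145554305582040+201·3251436894799201 = 1307077647917999001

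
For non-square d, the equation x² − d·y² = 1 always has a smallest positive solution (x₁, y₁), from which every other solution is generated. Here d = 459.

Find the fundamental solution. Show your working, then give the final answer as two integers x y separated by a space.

[21; 2,2,1,4,21,4,1,2,2,42] for √459; ℓ=10 ⇒ convergent index 9
step 0: (21, 1)  from 21·(1,0) + (0,1)
…
step 3: (150, 7)  from 1·(107,5) + (43,2)
step 4: (707, 33)  from 4·(150,7) + (107,5)
…
step 7: (75692, 3533)  from 1·(60695,2833) + (14997,700)
step 8: (212079, 9899)  from 2·(75692,3533) + (60695,2833)
step 9: (499850, 23331)  from 2·(212079,9899) + (75692,3533)
fundamental: x₁=499850, y₁=23331  (since 249850022500 − 459·544335561 = 1)

499850 23331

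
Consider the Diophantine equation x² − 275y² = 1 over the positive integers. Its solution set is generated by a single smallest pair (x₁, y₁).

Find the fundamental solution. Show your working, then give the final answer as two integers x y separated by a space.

√275 = [16; 1,1,2,1,1,32, …], period ℓ=6 (even) → k=5
i=0: a=16 ⇒ p=16, q=1
i=1: a=1 ⇒ p=17, q=1
…
i=3: a=2 ⇒ p=83, q=5
i=4: a=1 ⇒ p=116, q=7
i=5: a=1 ⇒ p=199, q=12
fundamental: x₁=199, y₁=12  (since 39601 − 275·144 = 1)

199 12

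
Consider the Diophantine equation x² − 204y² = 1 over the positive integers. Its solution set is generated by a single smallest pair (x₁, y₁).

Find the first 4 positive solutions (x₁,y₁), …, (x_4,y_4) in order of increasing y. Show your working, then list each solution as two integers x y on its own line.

4999 350
49980001 3499300
499700044999 34986001050
4996000999920001 349790034998600

√204 → a₀=14, period (3,1,1,6,1,1,3,28); ℓ=8 even so k=7
i=0: a=14 ⇒ p=14, q=1
…
i=4: a=6 ⇒ p=657, q=46
…
i=6: a=1 ⇒ p=1414, q=99
i=7: a=3 ⇒ p=4999, q=350
→ (4999, 350).  Check: 4999²=24990001, 204·350²=24990000, difference 1.
k=2:  x_2 = 4999·4999+204·350·350 = 49980001,  y_2 = 4999·350+350·4999 = 3499300
k=3:  x_3 = 4999·49980001+204·350·3499300 = 499700044999,  y_3 = 4999·3499300+350·49980001 = 34986001050
k=4:  x_4 = 4999·499700044999+204·350·34986001050 = 4996000999920001,  y_4 = 4999·34986001050+350·499700044999 = 349790034998600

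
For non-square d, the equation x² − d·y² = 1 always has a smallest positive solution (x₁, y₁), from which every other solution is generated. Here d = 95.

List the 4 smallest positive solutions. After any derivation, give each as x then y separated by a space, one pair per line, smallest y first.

√95 = [9; 1,2,1,18, …], period ℓ=4 (even) → k=3
k=0  a_k=9  p_k/q_k = 9/1
…
k=2  a_k=2  p_k/q_k = 29/3
k=3  a_k=1  p_k/q_k = 39/4
fundamental: x₁=39, y₁=4  (since 1521 − 95·16 = 1)
n=2: (39,4)∘(39,4) = (39·39+95·4·4, 39·4+4·39) = (3041,312)
n=3: (3041,312)∘(39,4) = (39·3041+95·4·312, 39·312+4·3041) = (237159,24332)
n=4: (237159,24332)∘(39,4) = (39·237159+95·4·24332, 39·24332+4·237159) = (18495361,1897584)

39 4
3041 312
237159 24332
18495361 1897584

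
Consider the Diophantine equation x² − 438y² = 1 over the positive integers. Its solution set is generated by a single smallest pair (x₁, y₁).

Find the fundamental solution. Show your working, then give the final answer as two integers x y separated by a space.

d=438: √d = [20; 1,12,1,40] (ℓ=4, even), read p_3/q_3
i=0: a=20 ⇒ p=20, q=1
i=1: a=1 ⇒ p=21, q=1
i=2: a=12 ⇒ p=272, q=13
i=3: a=1 ⇒ p=293, q=14
→ (293, 14).  Check: 293²=85849, 438·14²=85848, difference 1.

293 14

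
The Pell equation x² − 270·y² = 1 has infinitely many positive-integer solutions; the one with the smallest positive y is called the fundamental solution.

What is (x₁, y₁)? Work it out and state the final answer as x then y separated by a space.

5291 322

d=270: √d = [16; 2,3,6,3,2,32] (ℓ=6, even), read p_5/q_5
a_0=16:  p_0=16·1+0=16,  q_0=16·0+1=1
…
a_3=6:  p_3=6·115+33=723,  q_3=6·7+2=44
a_4=3:  p_4=3·723+115=2284,  q_4=3·44+7=139
a_5=2:  p_5=2·2284+723=5291,  q_5=2·139+44=322
(x₁, y₁) = (5291, 322);  5291² − 270·322² = 1 ✓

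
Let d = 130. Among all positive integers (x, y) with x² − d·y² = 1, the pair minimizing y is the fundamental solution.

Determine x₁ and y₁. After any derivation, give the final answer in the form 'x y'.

6499 570

√130 = [11; 2,2,22, …], period ℓ=3 (odd) → k=5
step 0: (11, 1)  from 11·(1,0) + (0,1)
…
step 4: (2611, 229)  from 2·(1277,112) + (57,5)
step 5: (6499, 570)  from 2·(2611,229) + (1277,112)
(x₁, y₁) = (6499, 570);  6499² − 130·570² = 1 ✓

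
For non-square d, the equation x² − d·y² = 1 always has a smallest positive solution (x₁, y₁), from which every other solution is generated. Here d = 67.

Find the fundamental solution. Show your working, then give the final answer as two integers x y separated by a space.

[8; 5,2,1,1,7,1,1,2,5,16] for √67; ℓ=10 ⇒ convergent index 9
i=0: a=8 ⇒ p=8, q=1
i=1: a=5 ⇒ p=41, q=5
i=2: a=2 ⇒ p=90, q=11
i=3: a=1 ⇒ p=131, q=16
i=4: a=1 ⇒ p=221, q=27
i=5: a=7 ⇒ p=1678, q=205
i=6: a=1 ⇒ p=1899, q=232
i=7: a=1 ⇒ p=3577, q=437
i=8: a=2 ⇒ p=9053, q=1106
i=9: a=5 ⇒ p=48842, q=5967
(x₁, y₁) = (48842, 5967);  48842² − 67·5967² = 1 ✓

48842 5967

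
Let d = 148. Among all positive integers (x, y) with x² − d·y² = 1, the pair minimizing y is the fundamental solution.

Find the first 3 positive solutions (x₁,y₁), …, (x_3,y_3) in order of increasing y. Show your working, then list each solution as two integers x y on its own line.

73 6
10657 876
1555849 127890

d=148: √d = [12; 6,24] (ℓ=2, even), read p_1/q_1
step 0: (12, 1)  from 12·(1,0) + (0,1)
step 1: (73, 6)  from 6·(12,1) + (1,0)
(x₁, y₁) = (73, 6);  73² − 148·6² = 1 ✓
k=2:  x_2 = 73·73+148·6·6 = 10657,  y_2 = 73·6+6·73 = 876
k=3:  x_3 = 73·10657+148·6·876 = 1555849,  y_3 = 73·876+6·10657 = 127890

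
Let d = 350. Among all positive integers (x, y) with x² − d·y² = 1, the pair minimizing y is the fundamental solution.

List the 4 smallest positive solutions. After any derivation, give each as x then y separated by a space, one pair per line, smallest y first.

449 24
403201 21552
362074049 19353672
325142092801 17379575904

d=350: √d = [18; 1,2,2,2,1,36] (ℓ=6, even), read p_5/q_5
step 0: (18, 1)  from 18·(1,0) + (0,1)
…
step 3: (131, 7)  from 2·(56,3) + (19,1)
step 4: (318, 17)  from 2·(131,7) + (56,3)
step 5: (449, 24)  from 1·(318,17) + (131,7)
(x₁, y₁) = (449, 24);  449² − 350·24² = 1 ✓
(449+24√350)^2 = 403201 + 21552√350
(449+24√350)^3 = 362074049 + 19353672√350
(449+24√350)^4 = 325142092801 + 17379575904√350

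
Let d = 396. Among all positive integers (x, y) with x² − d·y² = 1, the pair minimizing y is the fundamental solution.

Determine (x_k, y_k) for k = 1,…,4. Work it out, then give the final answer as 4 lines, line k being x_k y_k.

d=396: √d = [19; 1,8,1,38] (ℓ=4, even), read p_3/q_3
k=0  a_k=19  p_k/q_k = 19/1
…
k=2  a_k=8  p_k/q_k = 179/9
k=3  a_k=1  p_k/q_k = 199/10
(x₁, y₁) = (199, 10);  199² − 396·10² = 1 ✓
n=2: (199,10)∘(199,10) = (199·199+396·10·10, 199·10+10·199) = (79201,3980)
n=3: (79201,3980)∘(199,10) = (199·79201+396·10·3980, 199·3980+10·79201) = (31521799,1584030)
n=4: (31521799,1584030)∘(199,10) = (199·31521799+396·10·1584030, 199·1584030+10·31521799) = (12545596801,630439960)

199 10
79201 3980
31521799 1584030
12545596801 630439960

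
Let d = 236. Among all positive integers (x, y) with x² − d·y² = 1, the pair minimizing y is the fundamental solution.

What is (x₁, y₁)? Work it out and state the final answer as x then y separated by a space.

561799 36570

d=236: √d = [15; 2,1,3,5,1,6,1,5,3,1,2,30] (ℓ=12, even), read p_11/q_11
step 0: (15, 1)  from 15·(1,0) + (0,1)
…
step 2: (46, 3)  from 1·(31,2) + (15,1)
step 3: (169, 11)  from 3·(46,3) + (31,2)
step 4: (891, 58)  from 5·(169,11) + (46,3)
step 5: (1060, 69)  from 1·(891,58) + (169,11)
step 6: (7251, 472)  from 6·(1060,69) + (891,58)
step 7: (8311, 541)  from 1·(7251,472) + (1060,69)
…
step 9: (154729, 10072)  from 3·(48806,3177) + (8311,541)
step 10: (203535, 13249)  from 1·(154729,10072) + (48806,3177)
step 11: (561799, 36570)  from 2·(203535,13249) + (154729,10072)
→ (561799, 36570).  Check: 561799²=315618116401, 236·36570²=315618116400, difference 1.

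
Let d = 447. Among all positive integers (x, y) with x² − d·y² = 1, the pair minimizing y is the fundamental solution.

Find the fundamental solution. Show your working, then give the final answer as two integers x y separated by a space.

√447 → a₀=21, period (7,42); ℓ=2 even so k=1
i=0: a=21 ⇒ p=21, q=1
i=1: a=7 ⇒ p=148, q=7
fundamental: x₁=148, y₁=7  (since 21904 − 447·49 = 1)

148 7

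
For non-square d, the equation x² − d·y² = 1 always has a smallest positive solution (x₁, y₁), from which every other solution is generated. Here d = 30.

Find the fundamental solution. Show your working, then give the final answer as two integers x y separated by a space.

11 2

[5; 2,10] for √30; ℓ=2 ⇒ convergent index 1
k=0  a_k=5  p_k/q_k = 5/1
k=1  a_k=2  p_k/q_k = 11/2
→ (11, 2).  Check: 11²=121, 30·2²=120, difference 1.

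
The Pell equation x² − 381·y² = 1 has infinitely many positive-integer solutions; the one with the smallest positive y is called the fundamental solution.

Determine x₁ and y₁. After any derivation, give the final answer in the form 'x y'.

d=381: √d = [19; 1,1,12,1,1,38] (ℓ=6, even), read p_5/q_5
k=0  a_k=19  p_k/q_k = 19/1
…
k=2  a_k=1  p_k/q_k = 39/2
…
k=4  a_k=1  p_k/q_k = 527/27
k=5  a_k=1  p_k/q_k = 1015/52
(x₁, y₁) = (1015, 52);  1015² − 381·52² = 1 ✓

1015 52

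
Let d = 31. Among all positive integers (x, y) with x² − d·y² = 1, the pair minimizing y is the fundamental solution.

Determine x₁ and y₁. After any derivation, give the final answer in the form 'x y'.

[5; 1,1,3,5,3,1,1,10] for √31; ℓ=8 ⇒ convergent index 7
k=0  a_k=5  p_k/q_k = 5/1
k=1  a_k=1  p_k/q_k = 6/1
…
k=3  a_k=3  p_k/q_k = 39/7
…
k=5  a_k=3  p_k/q_k = 657/118
k=6  a_k=1  p_k/q_k = 863/155
k=7  a_k=1  p_k/q_k = 1520/273
→ (1520, 273).  Check: 1520²=2310400, 31·273²=2310399, difference 1.

1520 273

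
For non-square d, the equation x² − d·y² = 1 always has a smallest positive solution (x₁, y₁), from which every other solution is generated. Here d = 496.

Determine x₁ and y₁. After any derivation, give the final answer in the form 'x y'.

√496 = [22; 3,1,2,4,1,…,1,3,44, …], period ℓ=16 (even) → k=15
a_0=22:  p_0=22·1+0=22,  q_0=22·0+1=1
a_1=3:  p_1=3·22+1=67,  q_1=3·1+0=3
a_2=1:  p_2=1·67+22=89,  q_2=1·3+1=4
a_3=2:  p_3=2·89+67=245,  q_3=2·4+3=11
a_4=4:  p_4=4·245+89=1069,  q_4=4·11+4=48
a_5=1:  p_5=1·1069+245=1314,  q_5=1·48+11=59
a_6=1:  p_6=1·1314+1069=2383,  q_6=1·59+48=107
a_7=2:  p_7=2·2383+1314=6080,  q_7=2·107+59=273
…
a_9=2:  p_9=2·14543+6080=35166,  q_9=2·653+273=1579
a_10=1:  p_10=1·35166+14543=49709,  q_10=1·1579+653=2232
a_11=1:  p_11=1·49709+35166=84875,  q_11=1·2232+1579=3811
a_12=4:  p_12=4·84875+49709=389209,  q_12=4·3811+2232=17476
a_13=2:  p_13=2·389209+84875=863293,  q_13=2·17476+3811=38763
a_14=1:  p_14=1·863293+389209=1252502,  q_14=1·38763+17476=56239
a_15=3:  p_15=3·1252502+863293=4620799,  q_15=3·56239+38763=207480
fundamental: x₁=4620799, y₁=207480  (since 21351783398401 − 496·43047950400 = 1)

4620799 207480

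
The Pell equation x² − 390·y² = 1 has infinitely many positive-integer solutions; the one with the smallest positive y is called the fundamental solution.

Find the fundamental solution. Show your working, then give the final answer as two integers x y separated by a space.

79 4

√390 = [19; 1,2,1,38, …], period ℓ=4 (even) → k=3
a_0=19:  p_0=19·1+0=19,  q_0=19·0+1=1
…
a_2=2:  p_2=2·20+19=59,  q_2=2·1+1=3
a_3=1:  p_3=1·59+20=79,  q_3=1·3+1=4
(x₁, y₁) = (79, 4);  79² − 390·4² = 1 ✓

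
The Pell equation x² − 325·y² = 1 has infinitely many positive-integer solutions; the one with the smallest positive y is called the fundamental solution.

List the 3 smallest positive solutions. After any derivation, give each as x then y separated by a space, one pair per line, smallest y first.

649 36
842401 46728
1093435849 60652908

d=325: √d = [18; 36] (ℓ=1, odd), read p_1/q_1
a_0=18:  p_0=18·1+0=18,  q_0=18·0+1=1
a_1=36:  p_1=36·18+1=649,  q_1=36·1+0=36
(x₁, y₁) = (649, 36);  649² − 325·36² = 1 ✓
(x_2, y_2) = (649·649 + 325·36·36, 649·36 + 36·649) = (842401, 46728)
(x_3, y_3) = (649·842401 + 325·36·46728, 649·46728 + 36·842401) = (1093435849, 60652908)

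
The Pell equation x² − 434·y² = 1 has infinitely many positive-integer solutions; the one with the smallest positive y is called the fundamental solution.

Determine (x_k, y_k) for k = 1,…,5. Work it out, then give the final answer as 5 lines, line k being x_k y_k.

[20; 1,4,1,40] for √434; ℓ=4 ⇒ convergent index 3
i=0: a=20 ⇒ p=20, q=1
…
i=2: a=4 ⇒ p=104, q=5
i=3: a=1 ⇒ p=125, q=6
fundamental: x₁=125, y₁=6  (since 15625 − 434·36 = 1)
(x_2, y_2) = (125·125 + 434·6·6, 125·6 + 6·125) = (31249, 1500)
(x_3, y_3) = (125·31249 + 434·6·1500, 125·1500 + 6·31249) = (7812125, 374994)
(x_4, y_4) = (125·7812125 + 434·6·374994, 125·374994 + 6·7812125) = (1953000001, 93747000)
(x_5, y_5) = (125·1953000001 + 434·6·93747000, 125·93747000 + 6·1953000001) = (488242188125, 23436375006)

125 6
31249 1500
7812125 374994
1953000001 93747000
488242188125 23436375006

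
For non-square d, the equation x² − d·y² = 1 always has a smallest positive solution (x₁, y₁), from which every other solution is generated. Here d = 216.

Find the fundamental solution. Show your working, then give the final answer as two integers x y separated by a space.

485 33

√216 → a₀=14, period (1,2,3,2,1,28); ℓ=6 even so k=5
a_0=14:  p_0=14·1+0=14,  q_0=14·0+1=1
…
a_4=2:  p_4=2·147+44=338,  q_4=2·10+3=23
a_5=1:  p_5=1·338+147=485,  q_5=1·23+10=33
fundamental: x₁=485, y₁=33  (since 235225 − 216·1089 = 1)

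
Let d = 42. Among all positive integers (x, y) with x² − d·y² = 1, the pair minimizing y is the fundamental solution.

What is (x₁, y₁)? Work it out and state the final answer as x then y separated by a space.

[6; 2,12] for √42; ℓ=2 ⇒ convergent index 1
a_0=6:  p_0=6·1+0=6,  q_0=6·0+1=1
a_1=2:  p_1=2·6+1=13,  q_1=2·1+0=2
fundamental: x₁=13, y₁=2  (since 169 − 42·4 = 1)

13 2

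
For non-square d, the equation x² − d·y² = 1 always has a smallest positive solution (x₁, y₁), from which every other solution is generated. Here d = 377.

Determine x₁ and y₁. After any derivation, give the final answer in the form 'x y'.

233 12

√377 = [19; 2,2,2,38, …], period ℓ=4 (even) → k=3
step 0: (19, 1)  from 19·(1,0) + (0,1)
step 1: (39, 2)  from 2·(19,1) + (1,0)
step 2: (97, 5)  from 2·(39,2) + (19,1)
step 3: (233, 12)  from 2·(97,5) + (39,2)
→ (233, 12).  Check: 233²=54289, 377·12²=54288, difference 1.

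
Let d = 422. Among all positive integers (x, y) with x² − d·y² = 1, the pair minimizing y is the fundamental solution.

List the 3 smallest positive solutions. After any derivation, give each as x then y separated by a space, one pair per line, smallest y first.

√422 → a₀=20, period (1,1,5,2,1,…,1,1,40); ℓ=14 even so k=13
a_0=20:  p_0=20·1+0=20,  q_0=20·0+1=1
a_1=1:  p_1=1·20+1=21,  q_1=1·1+0=1
a_2=1:  p_2=1·21+20=41,  q_2=1·1+1=2
…
a_4=2:  p_4=2·226+41=493,  q_4=2·11+2=24
a_5=1:  p_5=1·493+226=719,  q_5=1·24+11=35
a_6=3:  p_6=3·719+493=2650,  q_6=3·35+24=129
a_7=20:  p_7=20·2650+719=53719,  q_7=20·129+35=2615
a_8=3:  p_8=3·53719+2650=163807,  q_8=3·2615+129=7974
a_9=1:  p_9=1·163807+53719=217526,  q_9=1·7974+2615=10589
a_10=2:  p_10=2·217526+163807=598859,  q_10=2·10589+7974=29152
a_11=5:  p_11=5·598859+217526=3211821,  q_11=5·29152+10589=156349
a_12=1:  p_12=1·3211821+598859=3810680,  q_12=1·156349+29152=185501
a_13=1:  p_13=1·3810680+3211821=7022501,  q_13=1·185501+156349=341850
→ (7022501, 341850).  Check: 7022501²=49315520295001, 422·341850²=49315520295000, difference 1.
(x_2, y_2) = (7022501·7022501 + 422·341850·341850, 7022501·341850 + 341850·7022501) = (98631040590001, 4801283933700)
(x_3, y_3) = (7022501·98631040590001 + 422·341850·4801283933700, 7022501·4801283933700 + 341850·98631040590001) = (1385273162348638202501, 67434042451384025550)

7022501 341850
98631040590001 4801283933700
1385273162348638202501 67434042451384025550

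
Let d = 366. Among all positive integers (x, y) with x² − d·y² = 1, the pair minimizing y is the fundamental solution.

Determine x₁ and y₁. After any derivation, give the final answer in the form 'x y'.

√366 = [19; 7,1,1,1,2,12,2,1,1,1,7,38, …], period ℓ=12 (even) → k=11
k=0  a_k=19  p_k/q_k = 19/1
…
k=3  a_k=1  p_k/q_k = 287/15
…
k=10  a_k=1  p_k/q_k = 119053/6223
k=11  a_k=7  p_k/q_k = 907925/47458
fundamental: x₁=907925, y₁=47458  (since 824327805625 − 366·2252261764 = 1)

907925 47458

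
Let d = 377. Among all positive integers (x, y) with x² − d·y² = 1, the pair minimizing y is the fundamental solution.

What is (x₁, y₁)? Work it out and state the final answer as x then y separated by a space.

233 12

d=377: √d = [19; 2,2,2,38] (ℓ=4, even), read p_3/q_3
i=0: a=19 ⇒ p=19, q=1
i=1: a=2 ⇒ p=39, q=2
i=2: a=2 ⇒ p=97, q=5
i=3: a=2 ⇒ p=233, q=12
(x₁, y₁) = (233, 12);  233² − 377·12² = 1 ✓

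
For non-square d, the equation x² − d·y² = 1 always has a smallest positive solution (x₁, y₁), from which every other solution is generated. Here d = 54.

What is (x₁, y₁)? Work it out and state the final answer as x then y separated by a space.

485 66

√54 → a₀=7, period (2,1,6,1,2,14); ℓ=6 even so k=5
a_0=7:  p_0=7·1+0=7,  q_0=7·0+1=1
a_1=2:  p_1=2·7+1=15,  q_1=2·1+0=2
a_2=1:  p_2=1·15+7=22,  q_2=1·2+1=3
a_3=6:  p_3=6·22+15=147,  q_3=6·3+2=20
a_4=1:  p_4=1·147+22=169,  q_4=1·20+3=23
a_5=2:  p_5=2·169+147=485,  q_5=2·23+20=66
fundamental: x₁=485, y₁=66  (since 235225 − 54·4356 = 1)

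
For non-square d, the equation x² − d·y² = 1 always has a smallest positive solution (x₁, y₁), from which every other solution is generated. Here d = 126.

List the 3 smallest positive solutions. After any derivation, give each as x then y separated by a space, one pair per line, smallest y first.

449 40
403201 35920
362074049 32256120

√126 → a₀=11, period (4,2,4,22); ℓ=4 even so k=3
i=0: a=11 ⇒ p=11, q=1
…
i=2: a=2 ⇒ p=101, q=9
i=3: a=4 ⇒ p=449, q=40
→ (449, 40).  Check: 449²=201601, 126·40²=201600, difference 1.
(x_2, y_2) = (449·449 + 126·40·40, 449·40 + 40·449) = (403201, 35920)
(x_3, y_3) = (449·403201 + 126·40·35920, 449·35920 + 40·403201) = (362074049, 32256120)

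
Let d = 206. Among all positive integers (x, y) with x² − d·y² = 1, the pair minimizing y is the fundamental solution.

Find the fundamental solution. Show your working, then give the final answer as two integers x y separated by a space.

d=206: √d = [14; 2,1,5,14,5,1,2,28] (ℓ=8, even), read p_7/q_7
a_0=14:  p_0=14·1+0=14,  q_0=14·0+1=1
a_1=2:  p_1=2·14+1=29,  q_1=2·1+0=2
…
a_5=5:  p_5=5·3459+244=17539,  q_5=5·241+17=1222
a_6=1:  p_6=1·17539+3459=20998,  q_6=1·1222+241=1463
a_7=2:  p_7=2·20998+17539=59535,  q_7=2·1463+1222=4148
→ (59535, 4148).  Check: 59535²=3544416225, 206·4148²=3544416224, difference 1.

59535 4148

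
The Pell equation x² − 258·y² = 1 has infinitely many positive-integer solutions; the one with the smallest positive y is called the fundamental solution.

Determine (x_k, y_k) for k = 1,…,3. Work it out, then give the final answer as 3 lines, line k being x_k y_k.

257 16
132097 8224
67897601 4227120

[16; 16,32] for √258; ℓ=2 ⇒ convergent index 1
k=0  a_k=16  p_k/q_k = 16/1
k=1  a_k=16  p_k/q_k = 257/16
→ (257, 16).  Check: 257²=66049, 258·16²=66048, difference 1.
k=2:  x_2 = 257·257+258·16·16 = 132097,  y_2 = 257·16+16·257 = 8224
k=3:  x_3 = 257·132097+258·16·8224 = 67897601,  y_3 = 257·8224+16·132097 = 4227120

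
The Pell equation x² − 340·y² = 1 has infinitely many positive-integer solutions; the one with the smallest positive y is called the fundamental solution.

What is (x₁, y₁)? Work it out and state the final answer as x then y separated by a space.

285769 15498

√340 = [18; 2,3,1,1,1,…,3,2,36, …], period ℓ=14 (even) → k=13
step 0: (18, 1)  from 18·(1,0) + (0,1)
step 1: (37, 2)  from 2·(18,1) + (1,0)
…
step 6: (756, 41)  from 1·(461,25) + (295,16)
step 7: (6509, 353)  from 8·(756,41) + (461,25)
…
step 10: (21039, 1141)  from 1·(13774,747) + (7265,394)
step 11: (34813, 1888)  from 1·(21039,1141) + (13774,747)
step 12: (125478, 6805)  from 3·(34813,1888) + (21039,1141)
step 13: (285769, 15498)  from 2·(125478,6805) + (34813,1888)
→ (285769, 15498).  Check: 285769²=81663921361, 340·15498²=81663921360, difference 1.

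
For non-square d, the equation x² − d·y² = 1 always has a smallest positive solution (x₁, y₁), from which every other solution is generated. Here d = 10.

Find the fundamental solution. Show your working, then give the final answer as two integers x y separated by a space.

19 6

√10 = [3; 6, …], period ℓ=1 (odd) → k=1
a_0=3:  p_0=3·1+0=3,  q_0=3·0+1=1
a_1=6:  p_1=6·3+1=19,  q_1=6·1+0=6
→ (19, 6).  Check: 19²=361, 10·6²=360, difference 1.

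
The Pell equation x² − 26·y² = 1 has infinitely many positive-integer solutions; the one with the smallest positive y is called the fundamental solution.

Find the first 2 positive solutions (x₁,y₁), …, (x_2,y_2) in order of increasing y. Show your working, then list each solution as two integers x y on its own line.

[5; 10] for √26; ℓ=1 ⇒ convergent index 1
i=0: a=5 ⇒ p=5, q=1
i=1: a=10 ⇒ p=51, q=10
(x₁, y₁) = (51, 10);  51² − 26·10² = 1 ✓
k=2:  x_2 = 51·51+26·10·10 = 5201,  y_2 = 51·10+10·51 = 1020

51 10
5201 1020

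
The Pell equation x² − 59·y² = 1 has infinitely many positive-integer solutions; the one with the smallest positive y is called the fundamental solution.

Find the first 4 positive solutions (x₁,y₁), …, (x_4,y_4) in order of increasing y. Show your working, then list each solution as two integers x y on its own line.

530 69
561799 73140
595506410 77528331
631236232801 82179957720

d=59: √d = [7; 1,2,7,2,1,14] (ℓ=6, even), read p_5/q_5
k=0  a_k=7  p_k/q_k = 7/1
…
k=2  a_k=2  p_k/q_k = 23/3
…
k=4  a_k=2  p_k/q_k = 361/47
k=5  a_k=1  p_k/q_k = 530/69
→ (530, 69).  Check: 530²=280900, 59·69²=280899, difference 1.
k=2:  x_2 = 530·530+59·69·69 = 561799,  y_2 = 530·69+69·530 = 73140
k=3:  x_3 = 530·561799+59·69·73140 = 595506410,  y_3 = 530·73140+69·561799 = 77528331
k=4:  x_4 = 530·595506410+59·69·77528331 = 631236232801,  y_4 = 530·77528331+69·595506410 = 82179957720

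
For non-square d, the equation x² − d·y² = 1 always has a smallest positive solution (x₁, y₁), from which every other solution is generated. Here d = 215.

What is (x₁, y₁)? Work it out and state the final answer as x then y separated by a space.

44 3

√215 = [14; 1,1,1,28, …], period ℓ=4 (even) → k=3
i=0: a=14 ⇒ p=14, q=1
i=1: a=1 ⇒ p=15, q=1
i=2: a=1 ⇒ p=29, q=2
i=3: a=1 ⇒ p=44, q=3
→ (44, 3).  Check: 44²=1936, 215·3²=1935, difference 1.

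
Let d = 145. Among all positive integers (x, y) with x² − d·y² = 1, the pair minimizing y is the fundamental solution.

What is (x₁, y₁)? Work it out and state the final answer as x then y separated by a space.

289 24

√145 = [12; 24, …], period ℓ=1 (odd) → k=1
k=0  a_k=12  p_k/q_k = 12/1
k=1  a_k=24  p_k/q_k = 289/24
fundamental: x₁=289, y₁=24  (since 83521 − 145·576 = 1)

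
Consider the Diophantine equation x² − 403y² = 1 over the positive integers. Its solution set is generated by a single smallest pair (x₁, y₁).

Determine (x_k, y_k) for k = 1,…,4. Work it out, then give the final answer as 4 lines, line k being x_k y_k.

[20; 13,2,1,3,1,3,1,2,13,40] for √403; ℓ=10 ⇒ convergent index 9
a_0=20:  p_0=20·1+0=20,  q_0=20·0+1=1
a_1=13:  p_1=13·20+1=261,  q_1=13·1+0=13
a_2=2:  p_2=2·261+20=542,  q_2=2·13+1=27
…
a_5=1:  p_5=1·2951+803=3754,  q_5=1·147+40=187
…
a_8=2:  p_8=2·17967+14213=50147,  q_8=2·895+708=2498
a_9=13:  p_9=13·50147+17967=669878,  q_9=13·2498+895=33369
→ (669878, 33369).  Check: 669878²=448736534884, 403·33369²=448736534883, difference 1.
n=2: (669878,33369)∘(669878,33369) = (669878·669878+403·33369·33369, 669878·33369+33369·669878) = (897473069767,44706317964)
n=3: (897473069767,44706317964)∘(669878,33369) = (669878·897473069767+403·33369·44706317964, 669878·44706317964+33369·897473069767) = (1202394930058086974,59895557730143415)
n=4: (1202394930058086974,59895557730143415)∘(669878,33369) = (669878·1202394930058086974+403·33369·59895557730143415, 669878·59895557730143415+33369·1202394930058086974) = (1610915821914004898868577,80245432842261314788776)

669878 33369
897473069767 44706317964
1202394930058086974 59895557730143415
1610915821914004898868577 80245432842261314788776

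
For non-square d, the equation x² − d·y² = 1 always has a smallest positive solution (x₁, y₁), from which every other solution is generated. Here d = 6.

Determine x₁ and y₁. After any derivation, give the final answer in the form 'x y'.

5 2

√6 → a₀=2, period (2,4); ℓ=2 even so k=1
step 0: (2, 1)  from 2·(1,0) + (0,1)
step 1: (5, 2)  from 2·(2,1) + (1,0)
→ (5, 2).  Check: 5²=25, 6·2²=24, difference 1.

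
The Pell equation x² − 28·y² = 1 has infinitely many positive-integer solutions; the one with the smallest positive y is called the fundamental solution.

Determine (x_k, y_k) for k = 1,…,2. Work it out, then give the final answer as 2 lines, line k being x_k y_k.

√28 = [5; 3,2,3,10, …], period ℓ=4 (even) → k=3
a_0=5:  p_0=5·1+0=5,  q_0=5·0+1=1
…
a_2=2:  p_2=2·16+5=37,  q_2=2·3+1=7
a_3=3:  p_3=3·37+16=127,  q_3=3·7+3=24
→ (127, 24).  Check: 127²=16129, 28·24²=16128, difference 1.
k=2:  x_2 = 127·127+28·24·24 = 32257,  y_2 = 127·24+24·127 = 6096

127 24
32257 6096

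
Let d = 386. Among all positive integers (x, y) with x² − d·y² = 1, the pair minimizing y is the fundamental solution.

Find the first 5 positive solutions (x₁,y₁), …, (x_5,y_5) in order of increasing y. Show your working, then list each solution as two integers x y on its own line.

111555 5678
24889036049 1266818580
5552992832780835 282639893378122
1238928230896843060801 63059786610325980840
276417277589841662462530275 14069268990347189691834278

√386 → a₀=19, period (1,1,1,4,1,18,1,4,1,1,1,38); ℓ=12 even so k=11
step 0: (19, 1)  from 19·(1,0) + (0,1)
…
step 3: (59, 3)  from 1·(39,2) + (20,1)
step 4: (275, 14)  from 4·(59,3) + (39,2)
step 5: (334, 17)  from 1·(275,14) + (59,3)
…
step 7: (6621, 337)  from 1·(6287,320) + (334,17)
…
step 10: (72163, 3673)  from 1·(39392,2005) + (32771,1668)
step 11: (111555, 5678)  from 1·(72163,3673) + (39392,2005)
fundamental: x₁=111555, y₁=5678  (since 12444518025 − 386·32239684 = 1)
k=2:  x_2 = 111555·111555+386·5678·5678 = 24889036049,  y_2 = 111555·5678+5678·111555 = 1266818580
k=3:  x_3 = 111555·24889036049+386·5678·1266818580 = 5552992832780835,  y_3 = 111555·1266818580+5678·24889036049 = 282639893378122
k=4:  x_4 = 111555·5552992832780835+386·5678·282639893378122 = 1238928230896843060801,  y_4 = 111555·282639893378122+5678·5552992832780835 = 63059786610325980840
k=5:  x_5 = 111555·1238928230896843060801+386·5678·63059786610325980840 = 276417277589841662462530275,  y_5 = 111555·63059786610325980840+5678·1238928230896843060801 = 14069268990347189691834278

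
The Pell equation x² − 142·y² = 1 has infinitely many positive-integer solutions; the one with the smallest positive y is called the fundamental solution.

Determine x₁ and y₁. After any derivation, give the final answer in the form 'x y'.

√142 = [11; 1,10,1,22, …], period ℓ=4 (even) → k=3
i=0: a=11 ⇒ p=11, q=1
i=1: a=1 ⇒ p=12, q=1
i=2: a=10 ⇒ p=131, q=11
i=3: a=1 ⇒ p=143, q=12
fundamental: x₁=143, y₁=12  (since 20449 − 142·144 = 1)

143 12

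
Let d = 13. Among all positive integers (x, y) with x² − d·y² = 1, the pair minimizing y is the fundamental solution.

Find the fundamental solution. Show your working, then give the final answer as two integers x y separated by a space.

649 180

√13 → a₀=3, period (1,1,1,1,6); ℓ=5 odd so k=9
k=0  a_k=3  p_k/q_k = 3/1
…
k=2  a_k=1  p_k/q_k = 7/2
k=3  a_k=1  p_k/q_k = 11/3
…
k=6  a_k=1  p_k/q_k = 137/38
k=7  a_k=1  p_k/q_k = 256/71
k=8  a_k=1  p_k/q_k = 393/109
k=9  a_k=1  p_k/q_k = 649/180
→ (649, 180).  Check: 649²=421201, 13·180²=421200, difference 1.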